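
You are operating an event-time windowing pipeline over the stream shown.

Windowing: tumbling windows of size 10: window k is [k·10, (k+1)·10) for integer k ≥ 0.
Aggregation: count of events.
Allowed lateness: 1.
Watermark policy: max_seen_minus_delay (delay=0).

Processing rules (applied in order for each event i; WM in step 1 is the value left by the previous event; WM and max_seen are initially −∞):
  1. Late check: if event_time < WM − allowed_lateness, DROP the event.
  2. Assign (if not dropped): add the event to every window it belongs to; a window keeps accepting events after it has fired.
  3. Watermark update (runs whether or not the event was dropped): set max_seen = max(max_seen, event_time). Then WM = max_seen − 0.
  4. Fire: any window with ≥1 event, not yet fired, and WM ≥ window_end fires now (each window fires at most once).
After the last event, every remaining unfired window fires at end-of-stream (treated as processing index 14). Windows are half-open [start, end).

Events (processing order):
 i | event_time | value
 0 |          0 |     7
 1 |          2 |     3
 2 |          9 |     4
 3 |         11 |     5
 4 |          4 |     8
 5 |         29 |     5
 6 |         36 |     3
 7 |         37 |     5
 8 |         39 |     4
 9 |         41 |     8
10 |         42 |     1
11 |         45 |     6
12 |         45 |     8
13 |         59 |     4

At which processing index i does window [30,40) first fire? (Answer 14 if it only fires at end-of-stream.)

9

i=0 t=0 v=7: → [0,10); WM=0
i=1 t=2 v=3: → [0,10); WM=2
i=2 t=9 v=4: → [0,10); WM=9
i=3 t=11 v=5: → [10,20); WM=11; [0,10) fires=3
i=4 t=4 v=8: DROP (t<11-1); WM=11
i=5 t=29 v=5: → [20,30); WM=29; [10,20) fires=1
i=6 t=36 v=3: → [30,40); WM=36; [20,30) fires=1
i=7 t=37 v=5: → [30,40); WM=37
i=8 t=39 v=4: → [30,40); WM=39
i=9 t=41 v=8: → [40,50); WM=41; [30,40) fires=3
i=10 t=42 v=1: → [40,50); WM=42
i=11 t=45 v=6: → [40,50); WM=45
i=12 t=45 v=8: → [40,50); WM=45
i=13 t=59 v=4: → [50,60); WM=59; [40,50) fires=4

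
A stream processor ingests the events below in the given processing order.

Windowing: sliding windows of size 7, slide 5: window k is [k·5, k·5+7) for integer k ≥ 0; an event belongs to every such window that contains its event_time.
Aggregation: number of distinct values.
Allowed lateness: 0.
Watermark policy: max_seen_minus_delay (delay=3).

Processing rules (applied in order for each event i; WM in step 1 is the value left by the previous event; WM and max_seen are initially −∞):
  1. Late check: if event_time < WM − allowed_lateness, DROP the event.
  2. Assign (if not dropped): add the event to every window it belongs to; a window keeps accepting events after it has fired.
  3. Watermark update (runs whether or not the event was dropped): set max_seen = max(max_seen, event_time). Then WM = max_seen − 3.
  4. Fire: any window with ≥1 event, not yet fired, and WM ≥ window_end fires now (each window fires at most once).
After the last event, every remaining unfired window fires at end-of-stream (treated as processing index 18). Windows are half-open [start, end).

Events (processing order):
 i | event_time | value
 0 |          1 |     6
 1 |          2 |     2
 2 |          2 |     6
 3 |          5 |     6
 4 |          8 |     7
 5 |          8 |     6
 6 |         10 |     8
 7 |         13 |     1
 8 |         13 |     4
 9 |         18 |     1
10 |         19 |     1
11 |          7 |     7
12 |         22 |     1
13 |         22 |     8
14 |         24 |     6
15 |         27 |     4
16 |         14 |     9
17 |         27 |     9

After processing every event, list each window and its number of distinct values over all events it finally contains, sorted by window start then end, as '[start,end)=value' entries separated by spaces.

i=0 t=1 v=6: → [0,7); WM=-2
i=1 t=2 v=2: → [0,7); WM=-1
i=2 t=2 v=6: → [0,7); WM=-1
i=3 t=5 v=6: → [5,12),[0,7); WM=2
i=4 t=8 v=7: → [5,12); WM=5
i=5 t=8 v=6: → [5,12); WM=5
i=6 t=10 v=8: → [10,17),[5,12); WM=7; [0,7) fires=2
i=7 t=13 v=1: → [10,17); WM=10
i=8 t=13 v=4: → [10,17); WM=10
i=9 t=18 v=1: → [15,22); WM=15; [5,12) fires=3
i=10 t=19 v=1: → [15,22); WM=16
i=11 t=7 v=7: DROP (t<16-0); WM=16
i=12 t=22 v=1: → [20,27); WM=19; [10,17) fires=3
i=13 t=22 v=8: → [20,27); WM=19
i=14 t=24 v=6: → [20,27); WM=21
i=15 t=27 v=4: → [25,32); WM=24; [15,22) fires=1
i=16 t=14 v=9: DROP (t<24-0); WM=24
i=17 t=27 v=9: → [25,32); WM=24

[0,7)=2 [5,12)=3 [10,17)=3 [15,22)=1 [20,27)=3 [25,32)=2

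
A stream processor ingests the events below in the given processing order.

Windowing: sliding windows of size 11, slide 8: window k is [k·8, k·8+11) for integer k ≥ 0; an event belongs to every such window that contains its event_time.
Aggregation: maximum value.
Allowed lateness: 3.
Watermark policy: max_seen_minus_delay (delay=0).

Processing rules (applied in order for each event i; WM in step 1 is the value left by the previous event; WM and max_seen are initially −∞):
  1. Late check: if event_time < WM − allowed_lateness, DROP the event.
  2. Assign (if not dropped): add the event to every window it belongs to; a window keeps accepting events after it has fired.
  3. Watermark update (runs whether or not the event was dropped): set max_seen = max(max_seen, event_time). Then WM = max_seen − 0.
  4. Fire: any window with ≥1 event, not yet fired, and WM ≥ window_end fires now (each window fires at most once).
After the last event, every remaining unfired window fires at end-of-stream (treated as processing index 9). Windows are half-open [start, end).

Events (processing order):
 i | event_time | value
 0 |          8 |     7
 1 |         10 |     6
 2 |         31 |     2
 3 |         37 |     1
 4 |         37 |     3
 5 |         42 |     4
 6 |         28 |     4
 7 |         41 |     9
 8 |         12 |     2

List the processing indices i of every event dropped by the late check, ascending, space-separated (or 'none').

i=0 t=8 v=7: → [8,19),[0,11); WM=8
i=1 t=10 v=6: → [8,19),[0,11); WM=10
i=2 t=31 v=2: → [24,35); WM=31; [0,11) fires=7 [8,19) fires=7
i=3 t=37 v=1: → [32,43); WM=37; [24,35) fires=2
i=4 t=37 v=3: → [32,43); WM=37
i=5 t=42 v=4: → [40,51),[32,43); WM=42
i=6 t=28 v=4: DROP (t<42-3); WM=42
i=7 t=41 v=9: → [40,51),[32,43); WM=42
i=8 t=12 v=2: DROP (t<42-3); WM=42

6 8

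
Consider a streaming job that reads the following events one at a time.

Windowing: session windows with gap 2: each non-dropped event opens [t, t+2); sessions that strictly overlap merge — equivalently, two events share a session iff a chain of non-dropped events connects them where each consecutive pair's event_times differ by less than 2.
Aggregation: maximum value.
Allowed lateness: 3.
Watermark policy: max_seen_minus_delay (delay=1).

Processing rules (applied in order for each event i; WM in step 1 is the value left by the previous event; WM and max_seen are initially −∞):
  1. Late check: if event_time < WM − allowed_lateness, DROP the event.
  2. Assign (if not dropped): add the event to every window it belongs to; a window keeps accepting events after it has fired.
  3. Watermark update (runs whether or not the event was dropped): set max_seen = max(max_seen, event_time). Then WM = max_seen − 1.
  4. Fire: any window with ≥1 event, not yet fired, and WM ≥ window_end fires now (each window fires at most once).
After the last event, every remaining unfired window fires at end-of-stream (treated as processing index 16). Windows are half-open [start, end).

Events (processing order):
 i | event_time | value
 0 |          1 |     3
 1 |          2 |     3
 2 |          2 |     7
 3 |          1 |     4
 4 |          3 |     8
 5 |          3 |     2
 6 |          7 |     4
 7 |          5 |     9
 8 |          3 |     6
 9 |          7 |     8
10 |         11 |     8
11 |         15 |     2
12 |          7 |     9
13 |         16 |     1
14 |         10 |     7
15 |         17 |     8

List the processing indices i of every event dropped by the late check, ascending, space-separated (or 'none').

i=0 t=1 v=3: → [1,3); WM=0
i=1 t=2 v=3: → [1,4); WM=1
i=2 t=2 v=7: → [1,4); WM=1
i=3 t=1 v=4: → [1,4); WM=1
i=4 t=3 v=8: → [1,5); WM=2
i=5 t=3 v=2: → [1,5); WM=2
i=6 t=7 v=4: → [7,9); WM=6
i=7 t=5 v=9: → [5,7); WM=6
i=8 t=3 v=6: → [1,5); WM=6
i=9 t=7 v=8: → [7,9); WM=6
i=10 t=11 v=8: → [11,13); WM=10
i=11 t=15 v=2: → [15,17); WM=14
i=12 t=7 v=9: DROP (t<14-3); WM=14
i=13 t=16 v=1: → [15,18); WM=15
i=14 t=10 v=7: DROP (t<15-3); WM=15
i=15 t=17 v=8: → [15,19); WM=16

12 14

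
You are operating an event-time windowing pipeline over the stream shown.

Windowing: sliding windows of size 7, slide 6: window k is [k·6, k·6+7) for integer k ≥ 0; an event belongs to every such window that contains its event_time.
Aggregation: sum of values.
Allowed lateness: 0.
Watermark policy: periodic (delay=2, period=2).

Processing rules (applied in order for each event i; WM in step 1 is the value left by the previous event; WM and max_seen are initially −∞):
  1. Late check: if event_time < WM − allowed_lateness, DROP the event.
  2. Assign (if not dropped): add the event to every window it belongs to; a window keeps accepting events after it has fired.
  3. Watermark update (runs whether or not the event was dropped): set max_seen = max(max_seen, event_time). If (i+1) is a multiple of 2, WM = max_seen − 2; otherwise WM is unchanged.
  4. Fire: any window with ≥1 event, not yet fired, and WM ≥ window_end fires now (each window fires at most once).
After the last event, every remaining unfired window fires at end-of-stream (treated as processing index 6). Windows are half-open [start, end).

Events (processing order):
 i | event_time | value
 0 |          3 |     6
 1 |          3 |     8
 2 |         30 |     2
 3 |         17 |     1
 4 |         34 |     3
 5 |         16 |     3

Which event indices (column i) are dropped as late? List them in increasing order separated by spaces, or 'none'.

i=0 t=3 v=6: → [0,7); WM=−∞
i=1 t=3 v=8: → [0,7); WM=1
i=2 t=30 v=2: → [30,37),[24,31); WM=1
i=3 t=17 v=1: → [12,19); WM=28; [0,7) fires=14 [12,19) fires=1
i=4 t=34 v=3: → [30,37); WM=28
i=5 t=16 v=3: DROP (t<28-0); WM=32; [24,31) fires=2

5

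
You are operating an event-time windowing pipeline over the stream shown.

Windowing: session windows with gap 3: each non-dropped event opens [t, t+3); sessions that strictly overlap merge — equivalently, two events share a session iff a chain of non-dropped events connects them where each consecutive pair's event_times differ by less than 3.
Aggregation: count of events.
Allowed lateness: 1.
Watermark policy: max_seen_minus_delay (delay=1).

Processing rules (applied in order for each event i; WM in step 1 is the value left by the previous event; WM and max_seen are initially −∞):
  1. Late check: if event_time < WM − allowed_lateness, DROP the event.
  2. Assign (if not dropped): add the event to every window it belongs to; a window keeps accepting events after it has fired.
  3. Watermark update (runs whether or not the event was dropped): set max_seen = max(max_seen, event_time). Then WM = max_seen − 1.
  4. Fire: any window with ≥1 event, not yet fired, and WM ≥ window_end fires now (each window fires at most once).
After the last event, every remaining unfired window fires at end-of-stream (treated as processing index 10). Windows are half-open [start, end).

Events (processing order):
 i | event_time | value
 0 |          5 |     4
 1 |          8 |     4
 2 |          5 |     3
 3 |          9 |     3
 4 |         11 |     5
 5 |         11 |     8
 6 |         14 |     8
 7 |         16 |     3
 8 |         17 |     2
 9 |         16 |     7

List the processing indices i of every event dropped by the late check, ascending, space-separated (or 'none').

i=0 t=5 v=4: → [5,8); WM=4
i=1 t=8 v=4: → [8,11); WM=7
i=2 t=5 v=3: DROP (t<7-1); WM=7
i=3 t=9 v=3: → [8,12); WM=8
i=4 t=11 v=5: → [8,14); WM=10
i=5 t=11 v=8: → [8,14); WM=10
i=6 t=14 v=8: → [14,17); WM=13
i=7 t=16 v=3: → [14,19); WM=15
i=8 t=17 v=2: → [14,20); WM=16
i=9 t=16 v=7: → [14,20); WM=16

2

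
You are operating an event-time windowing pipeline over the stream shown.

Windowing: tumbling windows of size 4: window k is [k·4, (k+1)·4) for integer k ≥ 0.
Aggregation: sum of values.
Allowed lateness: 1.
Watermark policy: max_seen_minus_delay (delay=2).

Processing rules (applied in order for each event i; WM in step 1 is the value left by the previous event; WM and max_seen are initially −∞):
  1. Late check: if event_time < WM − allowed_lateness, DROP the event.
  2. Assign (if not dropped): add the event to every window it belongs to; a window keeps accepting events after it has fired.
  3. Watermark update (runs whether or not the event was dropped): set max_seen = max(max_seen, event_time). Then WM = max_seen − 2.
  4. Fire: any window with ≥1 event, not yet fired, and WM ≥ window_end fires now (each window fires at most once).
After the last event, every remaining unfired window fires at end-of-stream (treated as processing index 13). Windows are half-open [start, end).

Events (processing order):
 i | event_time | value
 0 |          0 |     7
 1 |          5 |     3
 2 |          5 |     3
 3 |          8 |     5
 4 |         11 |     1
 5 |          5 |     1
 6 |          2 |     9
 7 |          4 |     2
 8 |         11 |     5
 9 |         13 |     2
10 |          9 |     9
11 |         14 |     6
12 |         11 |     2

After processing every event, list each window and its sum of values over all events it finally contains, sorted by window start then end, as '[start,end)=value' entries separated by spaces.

i=0 t=0 v=7: → [0,4); WM=-2
i=1 t=5 v=3: → [4,8); WM=3
i=2 t=5 v=3: → [4,8); WM=3
i=3 t=8 v=5: → [8,12); WM=6; [0,4) fires=7
i=4 t=11 v=1: → [8,12); WM=9; [4,8) fires=6
i=5 t=5 v=1: DROP (t<9-1); WM=9
i=6 t=2 v=9: DROP (t<9-1); WM=9
i=7 t=4 v=2: DROP (t<9-1); WM=9
i=8 t=11 v=5: → [8,12); WM=9
i=9 t=13 v=2: → [12,16); WM=11
i=10 t=9 v=9: DROP (t<11-1); WM=11
i=11 t=14 v=6: → [12,16); WM=12; [8,12) fires=11
i=12 t=11 v=2: → [8,12); WM=12

[0,4)=7 [4,8)=6 [8,12)=13 [12,16)=8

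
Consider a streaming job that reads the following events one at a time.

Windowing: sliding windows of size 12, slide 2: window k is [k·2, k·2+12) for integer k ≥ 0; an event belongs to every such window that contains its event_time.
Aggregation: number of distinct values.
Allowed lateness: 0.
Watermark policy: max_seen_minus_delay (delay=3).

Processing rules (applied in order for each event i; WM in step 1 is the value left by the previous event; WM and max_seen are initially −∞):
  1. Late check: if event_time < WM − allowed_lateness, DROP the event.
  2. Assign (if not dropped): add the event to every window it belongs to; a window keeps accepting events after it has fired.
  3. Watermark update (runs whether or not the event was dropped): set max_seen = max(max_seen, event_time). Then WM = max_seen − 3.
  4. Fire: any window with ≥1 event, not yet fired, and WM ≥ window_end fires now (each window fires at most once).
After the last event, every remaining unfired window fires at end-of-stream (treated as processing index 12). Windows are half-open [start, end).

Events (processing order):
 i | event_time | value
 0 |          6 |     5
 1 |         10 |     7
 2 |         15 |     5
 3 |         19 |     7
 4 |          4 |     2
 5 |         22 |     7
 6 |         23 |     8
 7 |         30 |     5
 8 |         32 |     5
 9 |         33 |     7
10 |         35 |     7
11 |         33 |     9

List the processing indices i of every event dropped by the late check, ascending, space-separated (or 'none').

i=0 t=6 v=5: → [6,18),[4,16),[2,14),[0,12); WM=3
i=1 t=10 v=7: → [10,22),[8,20),[6,18),[4,16),[2,14),[0,12); WM=7
i=2 t=15 v=5: → [14,26),[12,24),[10,22),[8,20),[6,18),[4,16); WM=12; [0,12) fires=2
i=3 t=19 v=7: → [18,30),[16,28),[14,26),[12,24),[10,22),[8,20); WM=16; [2,14) fires=2 [4,16) fires=2
i=4 t=4 v=2: DROP (t<16-0); WM=16
i=5 t=22 v=7: → [22,34),[20,32),[18,30),[16,28),[14,26),[12,24); WM=19; [6,18) fires=2
i=6 t=23 v=8: → [22,34),[20,32),[18,30),[16,28),[14,26),[12,24); WM=20; [8,20) fires=2
i=7 t=30 v=5: → [30,42),[28,40),[26,38),[24,36),[22,34),[20,32); WM=27; [10,22) fires=2 [12,24) fires=3 [14,26) fires=3
i=8 t=32 v=5: → [32,44),[30,42),[28,40),[26,38),[24,36),[22,34); WM=29; [16,28) fires=2
i=9 t=33 v=7: → [32,44),[30,42),[28,40),[26,38),[24,36),[22,34); WM=30; [18,30) fires=2
i=10 t=35 v=7: → [34,46),[32,44),[30,42),[28,40),[26,38),[24,36); WM=32; [20,32) fires=3
i=11 t=33 v=9: → [32,44),[30,42),[28,40),[26,38),[24,36),[22,34); WM=32

4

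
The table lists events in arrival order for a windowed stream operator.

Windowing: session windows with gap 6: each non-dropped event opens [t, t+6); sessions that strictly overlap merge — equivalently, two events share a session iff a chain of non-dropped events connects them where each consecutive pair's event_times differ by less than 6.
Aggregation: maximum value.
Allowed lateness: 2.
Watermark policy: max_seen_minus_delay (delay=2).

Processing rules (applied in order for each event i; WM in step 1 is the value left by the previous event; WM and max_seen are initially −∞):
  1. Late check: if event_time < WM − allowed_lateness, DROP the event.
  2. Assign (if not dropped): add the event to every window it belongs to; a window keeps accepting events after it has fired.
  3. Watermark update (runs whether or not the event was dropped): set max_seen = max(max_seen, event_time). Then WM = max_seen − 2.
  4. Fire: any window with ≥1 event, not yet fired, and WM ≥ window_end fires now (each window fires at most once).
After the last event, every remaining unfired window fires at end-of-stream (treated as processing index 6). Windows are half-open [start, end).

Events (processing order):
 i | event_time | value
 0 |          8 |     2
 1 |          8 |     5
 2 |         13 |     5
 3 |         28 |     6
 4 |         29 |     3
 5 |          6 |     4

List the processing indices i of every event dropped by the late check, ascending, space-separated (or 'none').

i=0 t=8 v=2: → [8,14); WM=6
i=1 t=8 v=5: → [8,14); WM=6
i=2 t=13 v=5: → [8,19); WM=11
i=3 t=28 v=6: → [28,34); WM=26
i=4 t=29 v=3: → [28,35); WM=27
i=5 t=6 v=4: DROP (t<27-2); WM=27

5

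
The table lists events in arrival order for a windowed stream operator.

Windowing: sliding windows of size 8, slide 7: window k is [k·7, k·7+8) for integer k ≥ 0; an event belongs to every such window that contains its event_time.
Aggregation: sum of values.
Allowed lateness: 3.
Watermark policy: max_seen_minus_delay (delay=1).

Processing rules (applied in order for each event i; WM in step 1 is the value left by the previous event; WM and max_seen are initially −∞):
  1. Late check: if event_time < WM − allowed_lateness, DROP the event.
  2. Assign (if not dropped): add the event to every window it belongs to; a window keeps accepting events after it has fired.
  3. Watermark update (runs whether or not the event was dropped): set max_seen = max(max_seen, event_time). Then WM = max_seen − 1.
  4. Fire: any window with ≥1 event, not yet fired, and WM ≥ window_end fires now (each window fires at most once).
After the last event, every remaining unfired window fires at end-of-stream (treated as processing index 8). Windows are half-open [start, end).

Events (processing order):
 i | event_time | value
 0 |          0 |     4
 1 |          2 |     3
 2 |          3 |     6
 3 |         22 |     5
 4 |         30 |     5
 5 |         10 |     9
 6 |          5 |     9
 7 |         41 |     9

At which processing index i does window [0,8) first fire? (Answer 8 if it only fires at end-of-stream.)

3

i=0 t=0 v=4: → [0,8); WM=-1
i=1 t=2 v=3: → [0,8); WM=1
i=2 t=3 v=6: → [0,8); WM=2
i=3 t=22 v=5: → [21,29); WM=21; [0,8) fires=13
i=4 t=30 v=5: → [28,36); WM=29; [21,29) fires=5
i=5 t=10 v=9: DROP (t<29-3); WM=29
i=6 t=5 v=9: DROP (t<29-3); WM=29
i=7 t=41 v=9: → [35,43); WM=40; [28,36) fires=5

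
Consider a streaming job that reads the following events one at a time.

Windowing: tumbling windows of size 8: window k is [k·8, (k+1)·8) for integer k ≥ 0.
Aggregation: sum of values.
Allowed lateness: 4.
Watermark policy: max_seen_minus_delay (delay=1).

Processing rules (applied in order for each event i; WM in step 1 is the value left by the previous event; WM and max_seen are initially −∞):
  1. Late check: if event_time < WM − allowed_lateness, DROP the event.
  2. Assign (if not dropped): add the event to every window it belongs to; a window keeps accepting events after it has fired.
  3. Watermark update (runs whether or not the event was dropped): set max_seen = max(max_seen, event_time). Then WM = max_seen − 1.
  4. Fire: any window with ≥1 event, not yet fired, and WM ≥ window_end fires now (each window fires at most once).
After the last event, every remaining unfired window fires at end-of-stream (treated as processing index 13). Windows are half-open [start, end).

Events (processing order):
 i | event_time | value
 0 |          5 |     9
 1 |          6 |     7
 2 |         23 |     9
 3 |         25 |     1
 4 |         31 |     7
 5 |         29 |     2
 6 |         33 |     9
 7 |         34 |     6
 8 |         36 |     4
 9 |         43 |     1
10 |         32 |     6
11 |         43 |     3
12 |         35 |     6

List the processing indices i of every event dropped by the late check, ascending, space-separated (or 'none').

10 12

i=0 t=5 v=9: → [0,8); WM=4
i=1 t=6 v=7: → [0,8); WM=5
i=2 t=23 v=9: → [16,24); WM=22; [0,8) fires=16
i=3 t=25 v=1: → [24,32); WM=24; [16,24) fires=9
i=4 t=31 v=7: → [24,32); WM=30
i=5 t=29 v=2: → [24,32); WM=30
i=6 t=33 v=9: → [32,40); WM=32; [24,32) fires=10
i=7 t=34 v=6: → [32,40); WM=33
i=8 t=36 v=4: → [32,40); WM=35
i=9 t=43 v=1: → [40,48); WM=42; [32,40) fires=19
i=10 t=32 v=6: DROP (t<42-4); WM=42
i=11 t=43 v=3: → [40,48); WM=42
i=12 t=35 v=6: DROP (t<42-4); WM=42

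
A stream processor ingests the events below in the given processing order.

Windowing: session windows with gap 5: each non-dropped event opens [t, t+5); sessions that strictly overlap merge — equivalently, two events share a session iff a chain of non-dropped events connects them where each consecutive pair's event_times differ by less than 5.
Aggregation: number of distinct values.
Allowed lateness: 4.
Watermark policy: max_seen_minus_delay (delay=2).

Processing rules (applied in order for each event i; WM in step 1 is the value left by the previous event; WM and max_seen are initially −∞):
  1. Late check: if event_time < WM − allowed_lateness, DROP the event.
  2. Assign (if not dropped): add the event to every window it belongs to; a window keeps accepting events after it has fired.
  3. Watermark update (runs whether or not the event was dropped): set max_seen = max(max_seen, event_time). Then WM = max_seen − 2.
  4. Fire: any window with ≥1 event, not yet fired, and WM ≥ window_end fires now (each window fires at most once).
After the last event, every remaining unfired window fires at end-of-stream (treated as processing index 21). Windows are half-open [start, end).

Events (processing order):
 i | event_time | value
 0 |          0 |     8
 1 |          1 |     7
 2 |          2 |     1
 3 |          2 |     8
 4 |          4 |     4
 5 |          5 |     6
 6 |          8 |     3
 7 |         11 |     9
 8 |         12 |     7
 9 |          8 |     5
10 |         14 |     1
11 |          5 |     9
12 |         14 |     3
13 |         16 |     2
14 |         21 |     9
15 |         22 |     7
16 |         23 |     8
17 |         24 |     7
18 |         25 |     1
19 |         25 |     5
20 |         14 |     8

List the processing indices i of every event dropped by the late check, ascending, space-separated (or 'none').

11 20

i=0 t=0 v=8: → [0,5); WM=-2
i=1 t=1 v=7: → [0,6); WM=-1
i=2 t=2 v=1: → [0,7); WM=0
i=3 t=2 v=8: → [0,7); WM=0
i=4 t=4 v=4: → [0,9); WM=2
i=5 t=5 v=6: → [0,10); WM=3
i=6 t=8 v=3: → [0,13); WM=6
i=7 t=11 v=9: → [0,16); WM=9
i=8 t=12 v=7: → [0,17); WM=10
i=9 t=8 v=5: → [0,17); WM=10
i=10 t=14 v=1: → [0,19); WM=12
i=11 t=5 v=9: DROP (t<12-4); WM=12
i=12 t=14 v=3: → [0,19); WM=12
i=13 t=16 v=2: → [0,21); WM=14
i=14 t=21 v=9: → [21,26); WM=19
i=15 t=22 v=7: → [21,27); WM=20
i=16 t=23 v=8: → [21,28); WM=21
i=17 t=24 v=7: → [21,29); WM=22
i=18 t=25 v=1: → [21,30); WM=23
i=19 t=25 v=5: → [21,30); WM=23
i=20 t=14 v=8: DROP (t<23-4); WM=23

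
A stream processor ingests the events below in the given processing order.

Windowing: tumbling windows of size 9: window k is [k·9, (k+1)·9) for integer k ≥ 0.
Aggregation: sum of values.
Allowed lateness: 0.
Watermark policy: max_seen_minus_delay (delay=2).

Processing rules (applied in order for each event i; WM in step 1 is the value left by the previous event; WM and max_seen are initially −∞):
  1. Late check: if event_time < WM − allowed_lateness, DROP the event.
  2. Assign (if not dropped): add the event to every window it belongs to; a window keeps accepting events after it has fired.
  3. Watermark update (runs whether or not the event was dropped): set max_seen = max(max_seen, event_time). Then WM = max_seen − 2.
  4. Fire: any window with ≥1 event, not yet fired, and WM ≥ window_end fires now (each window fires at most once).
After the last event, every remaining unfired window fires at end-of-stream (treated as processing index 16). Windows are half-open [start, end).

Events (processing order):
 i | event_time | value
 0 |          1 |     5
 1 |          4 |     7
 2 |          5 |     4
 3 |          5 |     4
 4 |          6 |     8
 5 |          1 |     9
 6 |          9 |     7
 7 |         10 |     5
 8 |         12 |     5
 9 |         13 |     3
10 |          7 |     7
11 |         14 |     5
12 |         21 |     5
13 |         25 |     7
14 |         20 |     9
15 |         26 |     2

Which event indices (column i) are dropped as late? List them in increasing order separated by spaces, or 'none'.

5 10 14

i=0 t=1 v=5: → [0,9); WM=-1
i=1 t=4 v=7: → [0,9); WM=2
i=2 t=5 v=4: → [0,9); WM=3
i=3 t=5 v=4: → [0,9); WM=3
i=4 t=6 v=8: → [0,9); WM=4
i=5 t=1 v=9: DROP (t<4-0); WM=4
i=6 t=9 v=7: → [9,18); WM=7
i=7 t=10 v=5: → [9,18); WM=8
i=8 t=12 v=5: → [9,18); WM=10; [0,9) fires=28
i=9 t=13 v=3: → [9,18); WM=11
i=10 t=7 v=7: DROP (t<11-0); WM=11
i=11 t=14 v=5: → [9,18); WM=12
i=12 t=21 v=5: → [18,27); WM=19; [9,18) fires=25
i=13 t=25 v=7: → [18,27); WM=23
i=14 t=20 v=9: DROP (t<23-0); WM=23
i=15 t=26 v=2: → [18,27); WM=24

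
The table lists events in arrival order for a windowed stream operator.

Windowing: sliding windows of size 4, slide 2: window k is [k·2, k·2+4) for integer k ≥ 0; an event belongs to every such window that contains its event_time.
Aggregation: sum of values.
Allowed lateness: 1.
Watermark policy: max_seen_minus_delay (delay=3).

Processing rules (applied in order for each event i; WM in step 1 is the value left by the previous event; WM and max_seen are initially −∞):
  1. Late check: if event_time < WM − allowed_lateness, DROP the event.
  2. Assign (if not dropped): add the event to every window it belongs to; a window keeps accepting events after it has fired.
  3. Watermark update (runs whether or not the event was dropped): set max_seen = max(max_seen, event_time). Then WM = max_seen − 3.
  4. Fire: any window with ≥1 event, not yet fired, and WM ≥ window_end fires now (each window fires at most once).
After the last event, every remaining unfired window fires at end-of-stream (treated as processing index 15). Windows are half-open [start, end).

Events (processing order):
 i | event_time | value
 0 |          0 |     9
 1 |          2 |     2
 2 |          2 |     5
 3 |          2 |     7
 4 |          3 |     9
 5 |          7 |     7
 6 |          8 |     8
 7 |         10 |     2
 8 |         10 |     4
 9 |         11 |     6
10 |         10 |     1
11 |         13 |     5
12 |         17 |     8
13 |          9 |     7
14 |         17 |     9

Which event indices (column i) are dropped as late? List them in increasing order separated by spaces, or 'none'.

13

i=0 t=0 v=9: → [0,4); WM=-3
i=1 t=2 v=2: → [2,6),[0,4); WM=-1
i=2 t=2 v=5: → [2,6),[0,4); WM=-1
i=3 t=2 v=7: → [2,6),[0,4); WM=-1
i=4 t=3 v=9: → [2,6),[0,4); WM=0
i=5 t=7 v=7: → [6,10),[4,8); WM=4; [0,4) fires=32
i=6 t=8 v=8: → [8,12),[6,10); WM=5
i=7 t=10 v=2: → [10,14),[8,12); WM=7; [2,6) fires=23
i=8 t=10 v=4: → [10,14),[8,12); WM=7
i=9 t=11 v=6: → [10,14),[8,12); WM=8; [4,8) fires=7
i=10 t=10 v=1: → [10,14),[8,12); WM=8
i=11 t=13 v=5: → [12,16),[10,14); WM=10; [6,10) fires=15
i=12 t=17 v=8: → [16,20),[14,18); WM=14; [8,12) fires=21 [10,14) fires=18
i=13 t=9 v=7: DROP (t<14-1); WM=14
i=14 t=17 v=9: → [16,20),[14,18); WM=14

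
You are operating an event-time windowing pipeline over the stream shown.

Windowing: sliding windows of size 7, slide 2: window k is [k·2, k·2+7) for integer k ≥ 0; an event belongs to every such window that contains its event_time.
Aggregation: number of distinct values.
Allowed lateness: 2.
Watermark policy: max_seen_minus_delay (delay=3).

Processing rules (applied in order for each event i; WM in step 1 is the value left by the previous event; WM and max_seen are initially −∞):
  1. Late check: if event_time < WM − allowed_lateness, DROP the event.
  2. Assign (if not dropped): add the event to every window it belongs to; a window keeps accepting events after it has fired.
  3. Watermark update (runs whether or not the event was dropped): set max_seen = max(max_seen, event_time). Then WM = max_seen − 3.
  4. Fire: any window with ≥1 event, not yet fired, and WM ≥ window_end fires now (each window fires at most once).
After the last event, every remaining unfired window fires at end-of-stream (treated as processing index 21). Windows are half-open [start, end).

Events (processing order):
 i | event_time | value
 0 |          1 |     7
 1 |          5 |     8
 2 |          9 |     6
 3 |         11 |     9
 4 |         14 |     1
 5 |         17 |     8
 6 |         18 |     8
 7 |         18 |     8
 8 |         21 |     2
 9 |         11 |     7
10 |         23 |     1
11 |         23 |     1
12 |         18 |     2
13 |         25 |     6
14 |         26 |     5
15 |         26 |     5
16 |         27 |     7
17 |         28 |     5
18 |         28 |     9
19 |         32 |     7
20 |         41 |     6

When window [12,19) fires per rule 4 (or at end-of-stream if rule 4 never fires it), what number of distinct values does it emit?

i=0 t=1 v=7: → [0,7); WM=-2
i=1 t=5 v=8: → [4,11),[2,9),[0,7); WM=2
i=2 t=9 v=6: → [8,15),[6,13),[4,11); WM=6
i=3 t=11 v=9: → [10,17),[8,15),[6,13); WM=8; [0,7) fires=2
i=4 t=14 v=1: → [14,21),[12,19),[10,17),[8,15); WM=11; [2,9) fires=1 [4,11) fires=2
i=5 t=17 v=8: → [16,23),[14,21),[12,19); WM=14; [6,13) fires=2
i=6 t=18 v=8: → [18,25),[16,23),[14,21),[12,19); WM=15; [8,15) fires=3
i=7 t=18 v=8: → [18,25),[16,23),[14,21),[12,19); WM=15
i=8 t=21 v=2: → [20,27),[18,25),[16,23); WM=18; [10,17) fires=2
i=9 t=11 v=7: DROP (t<18-2); WM=18
i=10 t=23 v=1: → [22,29),[20,27),[18,25); WM=20; [12,19) fires=2
i=11 t=23 v=1: → [22,29),[20,27),[18,25); WM=20
i=12 t=18 v=2: → [18,25),[16,23),[14,21),[12,19); WM=20
i=13 t=25 v=6: → [24,31),[22,29),[20,27); WM=22; [14,21) fires=3
i=14 t=26 v=5: → [26,33),[24,31),[22,29),[20,27); WM=23; [16,23) fires=2
i=15 t=26 v=5: → [26,33),[24,31),[22,29),[20,27); WM=23
i=16 t=27 v=7: → [26,33),[24,31),[22,29); WM=24
i=17 t=28 v=5: → [28,35),[26,33),[24,31),[22,29); WM=25; [18,25) fires=3
i=18 t=28 v=9: → [28,35),[26,33),[24,31),[22,29); WM=25
i=19 t=32 v=7: → [32,39),[30,37),[28,35),[26,33); WM=29; [20,27) fires=4 [22,29) fires=5
i=20 t=41 v=6: → [40,47),[38,45),[36,43); WM=38; [24,31) fires=4 [26,33) fires=3 [28,35) fires=3 [30,37) fires=1

2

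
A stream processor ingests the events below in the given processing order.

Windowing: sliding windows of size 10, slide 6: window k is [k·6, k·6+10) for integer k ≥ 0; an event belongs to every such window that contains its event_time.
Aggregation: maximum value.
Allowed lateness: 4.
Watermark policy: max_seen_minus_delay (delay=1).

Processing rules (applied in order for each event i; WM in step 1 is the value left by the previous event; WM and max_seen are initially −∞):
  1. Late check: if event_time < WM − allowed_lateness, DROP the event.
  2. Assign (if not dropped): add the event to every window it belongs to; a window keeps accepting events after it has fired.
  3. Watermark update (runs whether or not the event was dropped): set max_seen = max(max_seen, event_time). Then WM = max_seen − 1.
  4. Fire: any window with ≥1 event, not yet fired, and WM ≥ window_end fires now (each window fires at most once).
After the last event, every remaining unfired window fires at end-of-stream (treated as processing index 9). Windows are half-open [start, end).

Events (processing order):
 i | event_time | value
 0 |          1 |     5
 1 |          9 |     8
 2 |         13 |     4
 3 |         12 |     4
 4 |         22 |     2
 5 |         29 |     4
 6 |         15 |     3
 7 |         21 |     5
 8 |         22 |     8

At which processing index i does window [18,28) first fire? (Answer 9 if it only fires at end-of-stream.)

5

i=0 t=1 v=5: → [0,10); WM=0
i=1 t=9 v=8: → [6,16),[0,10); WM=8
i=2 t=13 v=4: → [12,22),[6,16); WM=12; [0,10) fires=8
i=3 t=12 v=4: → [12,22),[6,16); WM=12
i=4 t=22 v=2: → [18,28); WM=21; [6,16) fires=8
i=5 t=29 v=4: → [24,34); WM=28; [12,22) fires=4 [18,28) fires=2
i=6 t=15 v=3: DROP (t<28-4); WM=28
i=7 t=21 v=5: DROP (t<28-4); WM=28
i=8 t=22 v=8: DROP (t<28-4); WM=28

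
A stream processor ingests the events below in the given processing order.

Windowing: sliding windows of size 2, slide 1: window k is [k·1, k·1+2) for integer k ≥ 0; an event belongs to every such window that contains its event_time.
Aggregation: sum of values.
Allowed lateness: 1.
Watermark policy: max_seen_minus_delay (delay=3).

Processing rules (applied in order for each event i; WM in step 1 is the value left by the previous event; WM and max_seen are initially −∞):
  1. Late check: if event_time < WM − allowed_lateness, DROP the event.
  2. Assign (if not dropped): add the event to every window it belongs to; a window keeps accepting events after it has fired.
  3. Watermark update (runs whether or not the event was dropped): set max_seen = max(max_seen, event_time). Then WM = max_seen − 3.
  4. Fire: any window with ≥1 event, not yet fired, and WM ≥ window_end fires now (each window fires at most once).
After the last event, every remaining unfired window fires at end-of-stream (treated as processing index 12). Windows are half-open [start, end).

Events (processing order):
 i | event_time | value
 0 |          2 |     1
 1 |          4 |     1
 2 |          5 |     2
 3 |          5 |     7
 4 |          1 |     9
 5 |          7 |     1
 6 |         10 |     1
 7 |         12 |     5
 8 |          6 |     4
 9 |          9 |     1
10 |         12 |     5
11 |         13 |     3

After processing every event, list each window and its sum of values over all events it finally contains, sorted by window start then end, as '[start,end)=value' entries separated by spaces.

[0,2)=9 [1,3)=10 [2,4)=1 [3,5)=1 [4,6)=10 [5,7)=9 [6,8)=1 [7,9)=1 [8,10)=1 [9,11)=2 [10,12)=1 [11,13)=10 [12,14)=13 [13,15)=3

i=0 t=2 v=1: → [2,4),[1,3); WM=-1
i=1 t=4 v=1: → [4,6),[3,5); WM=1
i=2 t=5 v=2: → [5,7),[4,6); WM=2
i=3 t=5 v=7: → [5,7),[4,6); WM=2
i=4 t=1 v=9: → [1,3),[0,2); WM=2; [0,2) fires=9
i=5 t=7 v=1: → [7,9),[6,8); WM=4; [1,3) fires=10 [2,4) fires=1
i=6 t=10 v=1: → [10,12),[9,11); WM=7; [3,5) fires=1 [4,6) fires=10 [5,7) fires=9
i=7 t=12 v=5: → [12,14),[11,13); WM=9; [6,8) fires=1 [7,9) fires=1
i=8 t=6 v=4: DROP (t<9-1); WM=9
i=9 t=9 v=1: → [9,11),[8,10); WM=9
i=10 t=12 v=5: → [12,14),[11,13); WM=9
i=11 t=13 v=3: → [13,15),[12,14); WM=10; [8,10) fires=1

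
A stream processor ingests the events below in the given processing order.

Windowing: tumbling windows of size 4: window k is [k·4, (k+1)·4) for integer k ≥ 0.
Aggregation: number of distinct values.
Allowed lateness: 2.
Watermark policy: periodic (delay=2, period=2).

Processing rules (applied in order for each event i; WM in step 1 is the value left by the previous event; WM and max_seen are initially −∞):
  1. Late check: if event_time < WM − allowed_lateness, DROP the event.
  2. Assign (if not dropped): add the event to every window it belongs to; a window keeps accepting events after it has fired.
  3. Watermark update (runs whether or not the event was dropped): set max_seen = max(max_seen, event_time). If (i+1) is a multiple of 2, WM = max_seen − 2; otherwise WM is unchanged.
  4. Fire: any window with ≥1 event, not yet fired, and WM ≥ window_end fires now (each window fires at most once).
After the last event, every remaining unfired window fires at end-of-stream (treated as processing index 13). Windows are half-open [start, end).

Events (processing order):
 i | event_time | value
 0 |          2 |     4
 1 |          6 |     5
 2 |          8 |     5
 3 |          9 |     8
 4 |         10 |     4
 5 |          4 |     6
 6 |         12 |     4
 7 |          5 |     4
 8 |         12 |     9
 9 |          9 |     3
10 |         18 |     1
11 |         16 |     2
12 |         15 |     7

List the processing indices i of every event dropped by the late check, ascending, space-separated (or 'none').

i=0 t=2 v=4: → [0,4); WM=−∞
i=1 t=6 v=5: → [4,8); WM=4; [0,4) fires=1
i=2 t=8 v=5: → [8,12); WM=4
i=3 t=9 v=8: → [8,12); WM=7
i=4 t=10 v=4: → [8,12); WM=7
i=5 t=4 v=6: DROP (t<7-2); WM=8; [4,8) fires=1
i=6 t=12 v=4: → [12,16); WM=8
i=7 t=5 v=4: DROP (t<8-2); WM=10
i=8 t=12 v=9: → [12,16); WM=10
i=9 t=9 v=3: → [8,12); WM=10
i=10 t=18 v=1: → [16,20); WM=10
i=11 t=16 v=2: → [16,20); WM=16; [8,12) fires=4 [12,16) fires=2
i=12 t=15 v=7: → [12,16); WM=16

5 7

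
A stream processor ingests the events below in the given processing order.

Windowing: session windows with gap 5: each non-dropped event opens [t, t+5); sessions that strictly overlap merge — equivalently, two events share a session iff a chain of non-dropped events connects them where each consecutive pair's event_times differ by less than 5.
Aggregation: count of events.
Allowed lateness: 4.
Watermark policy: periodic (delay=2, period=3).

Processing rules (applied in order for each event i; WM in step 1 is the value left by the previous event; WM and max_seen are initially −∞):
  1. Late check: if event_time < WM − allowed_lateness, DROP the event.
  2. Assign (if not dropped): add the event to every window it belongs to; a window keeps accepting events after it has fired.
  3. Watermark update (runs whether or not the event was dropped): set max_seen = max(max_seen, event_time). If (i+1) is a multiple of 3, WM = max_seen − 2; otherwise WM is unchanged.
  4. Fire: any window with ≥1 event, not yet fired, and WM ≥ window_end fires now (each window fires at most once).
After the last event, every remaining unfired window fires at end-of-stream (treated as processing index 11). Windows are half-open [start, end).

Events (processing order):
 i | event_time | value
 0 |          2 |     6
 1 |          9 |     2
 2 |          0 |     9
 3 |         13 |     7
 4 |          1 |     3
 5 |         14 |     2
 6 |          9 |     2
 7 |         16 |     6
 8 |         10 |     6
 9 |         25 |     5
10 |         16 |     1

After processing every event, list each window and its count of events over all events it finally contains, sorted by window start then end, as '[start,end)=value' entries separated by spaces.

[0,7)=2 [9,21)=7 [25,30)=1

i=0 t=2 v=6: → [2,7); WM=−∞
i=1 t=9 v=2: → [9,14); WM=−∞
i=2 t=0 v=9: → [0,7); WM=7
i=3 t=13 v=7: → [9,18); WM=7
i=4 t=1 v=3: DROP (t<7-4); WM=7
i=5 t=14 v=2: → [9,19); WM=12
i=6 t=9 v=2: → [9,19); WM=12
i=7 t=16 v=6: → [9,21); WM=12
i=8 t=10 v=6: → [9,21); WM=14
i=9 t=25 v=5: → [25,30); WM=14
i=10 t=16 v=1: → [9,21); WM=14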